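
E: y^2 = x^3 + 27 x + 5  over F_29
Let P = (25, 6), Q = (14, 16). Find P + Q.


P != Q, so use the chord formula.
s = (y2 - y1) / (x2 - x1) = (10) / (18) mod 29 = 7
x3 = s^2 - x1 - x2 mod 29 = 7^2 - 25 - 14 = 10
y3 = s (x1 - x3) - y1 mod 29 = 7 * (25 - 10) - 6 = 12

P + Q = (10, 12)


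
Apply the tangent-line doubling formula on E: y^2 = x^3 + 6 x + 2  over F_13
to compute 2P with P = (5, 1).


Doubling: s = (3 x1^2 + a) / (2 y1)
s = (3*5^2 + 6) / (2*1) mod 13 = 8
x3 = s^2 - 2 x1 mod 13 = 8^2 - 2*5 = 2
y3 = s (x1 - x3) - y1 mod 13 = 8 * (5 - 2) - 1 = 10

2P = (2, 10)


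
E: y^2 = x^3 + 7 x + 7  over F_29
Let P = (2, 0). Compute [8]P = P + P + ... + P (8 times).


k = 8 = 1000_2 (binary, LSB first: 0001)
Double-and-add from P = (2, 0):
  bit 0 = 0: acc unchanged = O
  bit 1 = 0: acc unchanged = O
  bit 2 = 0: acc unchanged = O
  bit 3 = 1: acc = O + O = O

8P = O


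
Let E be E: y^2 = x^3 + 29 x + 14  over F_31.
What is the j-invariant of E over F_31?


Delta = -16(4 a^3 + 27 b^2) mod 31 = 5
-1728 * (4 a)^3 = -1728 * (4*29)^3 mod 31 = 27
j = 27 * 5^(-1) mod 31 = 24

j = 24 (mod 31)


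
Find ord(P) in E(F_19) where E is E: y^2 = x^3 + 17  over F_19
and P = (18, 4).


Compute successive multiples of P until we hit O:
  1P = (18, 4)
  2P = (6, 10)
  3P = (0, 6)
  4P = (5, 3)
  5P = (5, 16)
  6P = (0, 13)
  7P = (6, 9)
  8P = (18, 15)
  ... (continuing to 9P)
  9P = O

ord(P) = 9


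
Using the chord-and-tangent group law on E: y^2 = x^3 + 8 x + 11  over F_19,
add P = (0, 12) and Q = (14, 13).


P != Q, so use the chord formula.
s = (y2 - y1) / (x2 - x1) = (1) / (14) mod 19 = 15
x3 = s^2 - x1 - x2 mod 19 = 15^2 - 0 - 14 = 2
y3 = s (x1 - x3) - y1 mod 19 = 15 * (0 - 2) - 12 = 15

P + Q = (2, 15)


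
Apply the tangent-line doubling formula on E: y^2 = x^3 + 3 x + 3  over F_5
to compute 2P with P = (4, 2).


Doubling: s = (3 x1^2 + a) / (2 y1)
s = (3*4^2 + 3) / (2*2) mod 5 = 4
x3 = s^2 - 2 x1 mod 5 = 4^2 - 2*4 = 3
y3 = s (x1 - x3) - y1 mod 5 = 4 * (4 - 3) - 2 = 2

2P = (3, 2)


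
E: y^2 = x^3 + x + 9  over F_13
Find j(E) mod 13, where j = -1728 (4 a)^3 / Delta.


Delta = -16(4 a^3 + 27 b^2) mod 13 = 5
-1728 * (4 a)^3 = -1728 * (4*1)^3 mod 13 = 12
j = 12 * 5^(-1) mod 13 = 5

j = 5 (mod 13)


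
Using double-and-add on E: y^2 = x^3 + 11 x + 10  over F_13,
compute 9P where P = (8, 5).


k = 9 = 1001_2 (binary, LSB first: 1001)
Double-and-add from P = (8, 5):
  bit 0 = 1: acc = O + (8, 5) = (8, 5)
  bit 1 = 0: acc unchanged = (8, 5)
  bit 2 = 0: acc unchanged = (8, 5)
  bit 3 = 1: acc = (8, 5) + (4, 12) = (0, 7)

9P = (0, 7)


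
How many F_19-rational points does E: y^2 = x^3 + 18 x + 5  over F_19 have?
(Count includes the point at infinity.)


For each x in F_19, count y with y^2 = x^3 + 18 x + 5 mod 19:
  x = 0: RHS = 5, y in [9, 10]  -> 2 point(s)
  x = 1: RHS = 5, y in [9, 10]  -> 2 point(s)
  x = 2: RHS = 11, y in [7, 12]  -> 2 point(s)
  x = 5: RHS = 11, y in [7, 12]  -> 2 point(s)
  x = 6: RHS = 6, y in [5, 14]  -> 2 point(s)
  x = 10: RHS = 7, y in [8, 11]  -> 2 point(s)
  x = 12: RHS = 11, y in [7, 12]  -> 2 point(s)
  x = 13: RHS = 4, y in [2, 17]  -> 2 point(s)
  x = 16: RHS = 0, y in [0]  -> 1 point(s)
  x = 18: RHS = 5, y in [9, 10]  -> 2 point(s)
Affine points: 19. Add the point at infinity: total = 20.

#E(F_19) = 20


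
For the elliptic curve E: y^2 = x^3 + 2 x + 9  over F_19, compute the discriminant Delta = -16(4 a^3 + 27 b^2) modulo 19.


4 a^3 + 27 b^2 = 4*2^3 + 27*9^2 = 32 + 2187 = 2219
Delta = -16 * (2219) = -35504
Delta mod 19 = 7

Delta = 7 (mod 19)


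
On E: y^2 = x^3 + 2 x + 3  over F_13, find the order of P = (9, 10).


Compute successive multiples of P until we hit O:
  1P = (9, 10)
  2P = (11, 11)
  3P = (3, 6)
  4P = (0, 9)
  5P = (0, 4)
  6P = (3, 7)
  7P = (11, 2)
  8P = (9, 3)
  ... (continuing to 9P)
  9P = O

ord(P) = 9


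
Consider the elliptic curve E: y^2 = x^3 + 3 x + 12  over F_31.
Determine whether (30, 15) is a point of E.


Check whether y^2 = x^3 + 3 x + 12 (mod 31) for (x, y) = (30, 15).
LHS: y^2 = 15^2 mod 31 = 8
RHS: x^3 + 3 x + 12 = 30^3 + 3*30 + 12 mod 31 = 8
LHS = RHS

Yes, on the curve


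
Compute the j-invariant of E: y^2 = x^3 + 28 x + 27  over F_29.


Delta = -16(4 a^3 + 27 b^2) mod 29 = 18
-1728 * (4 a)^3 = -1728 * (4*28)^3 mod 29 = 15
j = 15 * 18^(-1) mod 29 = 25

j = 25 (mod 29)


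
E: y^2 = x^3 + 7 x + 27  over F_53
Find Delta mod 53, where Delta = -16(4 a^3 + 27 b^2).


4 a^3 + 27 b^2 = 4*7^3 + 27*27^2 = 1372 + 19683 = 21055
Delta = -16 * (21055) = -336880
Delta mod 53 = 41

Delta = 41 (mod 53)


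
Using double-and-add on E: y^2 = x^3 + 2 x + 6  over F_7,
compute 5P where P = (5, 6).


k = 5 = 101_2 (binary, LSB first: 101)
Double-and-add from P = (5, 6):
  bit 0 = 1: acc = O + (5, 6) = (5, 6)
  bit 1 = 0: acc unchanged = (5, 6)
  bit 2 = 1: acc = (5, 6) + (1, 4) = (3, 2)

5P = (3, 2)


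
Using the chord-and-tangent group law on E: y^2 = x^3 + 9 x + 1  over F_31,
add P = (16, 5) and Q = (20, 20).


P != Q, so use the chord formula.
s = (y2 - y1) / (x2 - x1) = (15) / (4) mod 31 = 27
x3 = s^2 - x1 - x2 mod 31 = 27^2 - 16 - 20 = 11
y3 = s (x1 - x3) - y1 mod 31 = 27 * (16 - 11) - 5 = 6

P + Q = (11, 6)


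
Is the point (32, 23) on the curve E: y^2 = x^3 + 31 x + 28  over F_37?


Check whether y^2 = x^3 + 31 x + 28 (mod 37) for (x, y) = (32, 23).
LHS: y^2 = 23^2 mod 37 = 11
RHS: x^3 + 31 x + 28 = 32^3 + 31*32 + 28 mod 37 = 7
LHS != RHS

No, not on the curve


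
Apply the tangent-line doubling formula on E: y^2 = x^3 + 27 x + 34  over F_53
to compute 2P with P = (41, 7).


Doubling: s = (3 x1^2 + a) / (2 y1)
s = (3*41^2 + 27) / (2*7) mod 53 = 29
x3 = s^2 - 2 x1 mod 53 = 29^2 - 2*41 = 17
y3 = s (x1 - x3) - y1 mod 53 = 29 * (41 - 17) - 7 = 0

2P = (17, 0)


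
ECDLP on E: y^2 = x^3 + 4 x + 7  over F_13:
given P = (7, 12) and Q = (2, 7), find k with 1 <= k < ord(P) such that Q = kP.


Enumerate multiples of P until we hit Q = (2, 7):
  1P = (7, 12)
  2P = (2, 7)
Match found at i = 2.

k = 2


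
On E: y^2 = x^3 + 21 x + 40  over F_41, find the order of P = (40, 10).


Compute successive multiples of P until we hit O:
  1P = (40, 10)
  2P = (10, 26)
  3P = (27, 35)
  4P = (17, 12)
  5P = (24, 10)
  6P = (18, 31)
  7P = (15, 9)
  8P = (23, 12)
  ... (continuing to 23P)
  23P = O

ord(P) = 23


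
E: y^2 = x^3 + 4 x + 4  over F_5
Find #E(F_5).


For each x in F_5, count y with y^2 = x^3 + 4 x + 4 mod 5:
  x = 0: RHS = 4, y in [2, 3]  -> 2 point(s)
  x = 1: RHS = 4, y in [2, 3]  -> 2 point(s)
  x = 2: RHS = 0, y in [0]  -> 1 point(s)
  x = 4: RHS = 4, y in [2, 3]  -> 2 point(s)
Affine points: 7. Add the point at infinity: total = 8.

#E(F_5) = 8


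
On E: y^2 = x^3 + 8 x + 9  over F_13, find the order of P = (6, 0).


Compute successive multiples of P until we hit O:
  1P = (6, 0)
  2P = O

ord(P) = 2


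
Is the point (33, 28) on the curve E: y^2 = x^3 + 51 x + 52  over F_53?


Check whether y^2 = x^3 + 51 x + 52 (mod 53) for (x, y) = (33, 28).
LHS: y^2 = 28^2 mod 53 = 42
RHS: x^3 + 51 x + 52 = 33^3 + 51*33 + 52 mod 53 = 42
LHS = RHS

Yes, on the curve


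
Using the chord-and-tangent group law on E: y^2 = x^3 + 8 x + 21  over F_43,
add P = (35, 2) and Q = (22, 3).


P != Q, so use the chord formula.
s = (y2 - y1) / (x2 - x1) = (1) / (30) mod 43 = 33
x3 = s^2 - x1 - x2 mod 43 = 33^2 - 35 - 22 = 0
y3 = s (x1 - x3) - y1 mod 43 = 33 * (35 - 0) - 2 = 35

P + Q = (0, 35)


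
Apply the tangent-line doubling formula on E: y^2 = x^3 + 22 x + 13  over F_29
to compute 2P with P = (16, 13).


Doubling: s = (3 x1^2 + a) / (2 y1)
s = (3*16^2 + 22) / (2*13) mod 29 = 17
x3 = s^2 - 2 x1 mod 29 = 17^2 - 2*16 = 25
y3 = s (x1 - x3) - y1 mod 29 = 17 * (16 - 25) - 13 = 8

2P = (25, 8)


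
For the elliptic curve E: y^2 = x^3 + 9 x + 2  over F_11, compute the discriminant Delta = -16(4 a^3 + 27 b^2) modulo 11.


4 a^3 + 27 b^2 = 4*9^3 + 27*2^2 = 2916 + 108 = 3024
Delta = -16 * (3024) = -48384
Delta mod 11 = 5

Delta = 5 (mod 11)


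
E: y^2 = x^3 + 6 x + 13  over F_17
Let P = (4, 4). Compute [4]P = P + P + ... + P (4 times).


k = 4 = 100_2 (binary, LSB first: 001)
Double-and-add from P = (4, 4):
  bit 0 = 0: acc unchanged = O
  bit 1 = 0: acc unchanged = O
  bit 2 = 1: acc = O + (10, 6) = (10, 6)

4P = (10, 6)


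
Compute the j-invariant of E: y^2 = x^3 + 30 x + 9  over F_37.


Delta = -16(4 a^3 + 27 b^2) mod 37 = 21
-1728 * (4 a)^3 = -1728 * (4*30)^3 mod 37 = 27
j = 27 * 21^(-1) mod 37 = 33

j = 33 (mod 37)


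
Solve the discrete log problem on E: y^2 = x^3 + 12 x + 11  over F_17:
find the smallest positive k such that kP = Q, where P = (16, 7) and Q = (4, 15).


Enumerate multiples of P until we hit Q = (4, 15):
  1P = (16, 7)
  2P = (10, 14)
  3P = (7, 8)
  4P = (15, 8)
  5P = (4, 15)
Match found at i = 5.

k = 5


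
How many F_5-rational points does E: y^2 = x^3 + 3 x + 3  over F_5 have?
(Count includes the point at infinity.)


For each x in F_5, count y with y^2 = x^3 + 3 x + 3 mod 5:
  x = 3: RHS = 4, y in [2, 3]  -> 2 point(s)
  x = 4: RHS = 4, y in [2, 3]  -> 2 point(s)
Affine points: 4. Add the point at infinity: total = 5.

#E(F_5) = 5


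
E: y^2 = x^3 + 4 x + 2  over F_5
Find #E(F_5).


For each x in F_5, count y with y^2 = x^3 + 4 x + 2 mod 5:
  x = 3: RHS = 1, y in [1, 4]  -> 2 point(s)
Affine points: 2. Add the point at infinity: total = 3.

#E(F_5) = 3


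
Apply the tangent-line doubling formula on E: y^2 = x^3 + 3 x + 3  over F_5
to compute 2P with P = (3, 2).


Doubling: s = (3 x1^2 + a) / (2 y1)
s = (3*3^2 + 3) / (2*2) mod 5 = 0
x3 = s^2 - 2 x1 mod 5 = 0^2 - 2*3 = 4
y3 = s (x1 - x3) - y1 mod 5 = 0 * (3 - 4) - 2 = 3

2P = (4, 3)


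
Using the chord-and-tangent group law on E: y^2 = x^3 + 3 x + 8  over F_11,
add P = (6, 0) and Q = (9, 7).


P != Q, so use the chord formula.
s = (y2 - y1) / (x2 - x1) = (7) / (3) mod 11 = 6
x3 = s^2 - x1 - x2 mod 11 = 6^2 - 6 - 9 = 10
y3 = s (x1 - x3) - y1 mod 11 = 6 * (6 - 10) - 0 = 9

P + Q = (10, 9)


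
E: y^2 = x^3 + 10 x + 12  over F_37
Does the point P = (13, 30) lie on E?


Check whether y^2 = x^3 + 10 x + 12 (mod 37) for (x, y) = (13, 30).
LHS: y^2 = 30^2 mod 37 = 12
RHS: x^3 + 10 x + 12 = 13^3 + 10*13 + 12 mod 37 = 8
LHS != RHS

No, not on the curve


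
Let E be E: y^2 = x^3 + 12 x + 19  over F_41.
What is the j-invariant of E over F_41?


Delta = -16(4 a^3 + 27 b^2) mod 41 = 38
-1728 * (4 a)^3 = -1728 * (4*12)^3 mod 41 = 33
j = 33 * 38^(-1) mod 41 = 30

j = 30 (mod 41)


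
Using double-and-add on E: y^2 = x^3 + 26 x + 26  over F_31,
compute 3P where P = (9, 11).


k = 3 = 11_2 (binary, LSB first: 11)
Double-and-add from P = (9, 11):
  bit 0 = 1: acc = O + (9, 11) = (9, 11)
  bit 1 = 1: acc = (9, 11) + (15, 3) = (26, 22)

3P = (26, 22)


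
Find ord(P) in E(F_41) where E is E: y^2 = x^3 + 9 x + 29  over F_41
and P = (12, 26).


Compute successive multiples of P until we hit O:
  1P = (12, 26)
  2P = (8, 30)
  3P = (22, 25)
  4P = (23, 12)
  5P = (31, 28)
  6P = (18, 23)
  7P = (1, 30)
  8P = (20, 3)
  ... (continuing to 37P)
  37P = O

ord(P) = 37


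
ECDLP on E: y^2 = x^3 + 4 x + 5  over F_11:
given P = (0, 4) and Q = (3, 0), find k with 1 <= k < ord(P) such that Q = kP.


Enumerate multiples of P until we hit Q = (3, 0):
  1P = (0, 4)
  2P = (3, 0)
Match found at i = 2.

k = 2


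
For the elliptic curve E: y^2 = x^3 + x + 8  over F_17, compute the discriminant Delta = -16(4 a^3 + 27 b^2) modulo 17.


4 a^3 + 27 b^2 = 4*1^3 + 27*8^2 = 4 + 1728 = 1732
Delta = -16 * (1732) = -27712
Delta mod 17 = 15

Delta = 15 (mod 17)


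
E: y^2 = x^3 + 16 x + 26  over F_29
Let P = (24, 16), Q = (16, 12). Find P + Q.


P != Q, so use the chord formula.
s = (y2 - y1) / (x2 - x1) = (25) / (21) mod 29 = 15
x3 = s^2 - x1 - x2 mod 29 = 15^2 - 24 - 16 = 11
y3 = s (x1 - x3) - y1 mod 29 = 15 * (24 - 11) - 16 = 5

P + Q = (11, 5)


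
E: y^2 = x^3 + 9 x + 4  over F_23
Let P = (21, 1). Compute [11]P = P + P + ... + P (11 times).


k = 11 = 1011_2 (binary, LSB first: 1101)
Double-and-add from P = (21, 1):
  bit 0 = 1: acc = O + (21, 1) = (21, 1)
  bit 1 = 1: acc = (21, 1) + (5, 6) = (13, 8)
  bit 2 = 0: acc unchanged = (13, 8)
  bit 3 = 1: acc = (13, 8) + (15, 15) = (13, 15)

11P = (13, 15)


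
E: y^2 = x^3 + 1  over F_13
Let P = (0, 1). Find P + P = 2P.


Doubling: s = (3 x1^2 + a) / (2 y1)
s = (3*0^2 + 0) / (2*1) mod 13 = 0
x3 = s^2 - 2 x1 mod 13 = 0^2 - 2*0 = 0
y3 = s (x1 - x3) - y1 mod 13 = 0 * (0 - 0) - 1 = 12

2P = (0, 12)


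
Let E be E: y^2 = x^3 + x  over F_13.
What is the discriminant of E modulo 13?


4 a^3 + 27 b^2 = 4*1^3 + 27*0^2 = 4 + 0 = 4
Delta = -16 * (4) = -64
Delta mod 13 = 1

Delta = 1 (mod 13)


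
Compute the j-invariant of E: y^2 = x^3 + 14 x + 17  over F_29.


Delta = -16(4 a^3 + 27 b^2) mod 29 = 5
-1728 * (4 a)^3 = -1728 * (4*14)^3 mod 29 = 20
j = 20 * 5^(-1) mod 29 = 4

j = 4 (mod 29)


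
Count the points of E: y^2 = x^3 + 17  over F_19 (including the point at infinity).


For each x in F_19, count y with y^2 = x^3 + 0 x + 17 mod 19:
  x = 0: RHS = 17, y in [6, 13]  -> 2 point(s)
  x = 2: RHS = 6, y in [5, 14]  -> 2 point(s)
  x = 3: RHS = 6, y in [5, 14]  -> 2 point(s)
  x = 4: RHS = 5, y in [9, 10]  -> 2 point(s)
  x = 5: RHS = 9, y in [3, 16]  -> 2 point(s)
  x = 6: RHS = 5, y in [9, 10]  -> 2 point(s)
  x = 8: RHS = 16, y in [4, 15]  -> 2 point(s)
  x = 9: RHS = 5, y in [9, 10]  -> 2 point(s)
  x = 12: RHS = 16, y in [4, 15]  -> 2 point(s)
  x = 14: RHS = 6, y in [5, 14]  -> 2 point(s)
  x = 16: RHS = 9, y in [3, 16]  -> 2 point(s)
  x = 17: RHS = 9, y in [3, 16]  -> 2 point(s)
  x = 18: RHS = 16, y in [4, 15]  -> 2 point(s)
Affine points: 26. Add the point at infinity: total = 27.

#E(F_19) = 27


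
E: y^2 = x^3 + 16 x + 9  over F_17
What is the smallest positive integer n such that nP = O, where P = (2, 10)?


Compute successive multiples of P until we hit O:
  1P = (2, 10)
  2P = (0, 3)
  3P = (6, 10)
  4P = (9, 7)
  5P = (10, 8)
  6P = (4, 16)
  7P = (3, 4)
  8P = (14, 11)
  ... (continuing to 24P)
  24P = O

ord(P) = 24


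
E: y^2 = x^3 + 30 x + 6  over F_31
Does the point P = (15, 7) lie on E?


Check whether y^2 = x^3 + 30 x + 6 (mod 31) for (x, y) = (15, 7).
LHS: y^2 = 7^2 mod 31 = 18
RHS: x^3 + 30 x + 6 = 15^3 + 30*15 + 6 mod 31 = 18
LHS = RHS

Yes, on the curve


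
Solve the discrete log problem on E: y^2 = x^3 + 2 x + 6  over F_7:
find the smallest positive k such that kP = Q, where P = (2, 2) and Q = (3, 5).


Enumerate multiples of P until we hit Q = (3, 5):
  1P = (2, 2)
  2P = (3, 5)
Match found at i = 2.

k = 2


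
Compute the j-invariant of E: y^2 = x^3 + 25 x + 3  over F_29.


Delta = -16(4 a^3 + 27 b^2) mod 29 = 5
-1728 * (4 a)^3 = -1728 * (4*25)^3 mod 29 = 3
j = 3 * 5^(-1) mod 29 = 18

j = 18 (mod 29)


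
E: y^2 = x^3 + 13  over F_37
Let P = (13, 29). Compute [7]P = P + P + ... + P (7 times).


k = 7 = 111_2 (binary, LSB first: 111)
Double-and-add from P = (13, 29):
  bit 0 = 1: acc = O + (13, 29) = (13, 29)
  bit 1 = 1: acc = (13, 29) + (20, 24) = (3, 22)
  bit 2 = 1: acc = (3, 22) + (30, 22) = (4, 15)

7P = (4, 15)


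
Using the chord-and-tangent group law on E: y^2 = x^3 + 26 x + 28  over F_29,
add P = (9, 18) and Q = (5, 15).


P != Q, so use the chord formula.
s = (y2 - y1) / (x2 - x1) = (26) / (25) mod 29 = 8
x3 = s^2 - x1 - x2 mod 29 = 8^2 - 9 - 5 = 21
y3 = s (x1 - x3) - y1 mod 29 = 8 * (9 - 21) - 18 = 2

P + Q = (21, 2)


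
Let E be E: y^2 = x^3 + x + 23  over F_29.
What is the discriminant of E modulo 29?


4 a^3 + 27 b^2 = 4*1^3 + 27*23^2 = 4 + 14283 = 14287
Delta = -16 * (14287) = -228592
Delta mod 29 = 15

Delta = 15 (mod 29)


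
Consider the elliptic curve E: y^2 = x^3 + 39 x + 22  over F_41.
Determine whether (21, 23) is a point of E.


Check whether y^2 = x^3 + 39 x + 22 (mod 41) for (x, y) = (21, 23).
LHS: y^2 = 23^2 mod 41 = 37
RHS: x^3 + 39 x + 22 = 21^3 + 39*21 + 22 mod 41 = 16
LHS != RHS

No, not on the curve


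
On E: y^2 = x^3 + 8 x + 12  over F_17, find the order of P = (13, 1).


Compute successive multiples of P until we hit O:
  1P = (13, 1)
  2P = (10, 15)
  3P = (12, 0)
  4P = (10, 2)
  5P = (13, 16)
  6P = O

ord(P) = 6


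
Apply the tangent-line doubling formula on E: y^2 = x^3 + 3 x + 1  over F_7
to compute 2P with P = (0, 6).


Doubling: s = (3 x1^2 + a) / (2 y1)
s = (3*0^2 + 3) / (2*6) mod 7 = 2
x3 = s^2 - 2 x1 mod 7 = 2^2 - 2*0 = 4
y3 = s (x1 - x3) - y1 mod 7 = 2 * (0 - 4) - 6 = 0

2P = (4, 0)


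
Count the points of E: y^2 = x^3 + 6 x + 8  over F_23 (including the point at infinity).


For each x in F_23, count y with y^2 = x^3 + 6 x + 8 mod 23:
  x = 0: RHS = 8, y in [10, 13]  -> 2 point(s)
  x = 4: RHS = 4, y in [2, 21]  -> 2 point(s)
  x = 5: RHS = 2, y in [5, 18]  -> 2 point(s)
  x = 7: RHS = 2, y in [5, 18]  -> 2 point(s)
  x = 8: RHS = 16, y in [4, 19]  -> 2 point(s)
  x = 9: RHS = 9, y in [3, 20]  -> 2 point(s)
  x = 11: RHS = 2, y in [5, 18]  -> 2 point(s)
  x = 13: RHS = 6, y in [11, 12]  -> 2 point(s)
  x = 15: RHS = 0, y in [0]  -> 1 point(s)
  x = 17: RHS = 9, y in [3, 20]  -> 2 point(s)
  x = 19: RHS = 12, y in [9, 14]  -> 2 point(s)
  x = 20: RHS = 9, y in [3, 20]  -> 2 point(s)
  x = 22: RHS = 1, y in [1, 22]  -> 2 point(s)
Affine points: 25. Add the point at infinity: total = 26.

#E(F_23) = 26


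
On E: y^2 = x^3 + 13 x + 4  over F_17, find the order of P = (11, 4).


Compute successive multiples of P until we hit O:
  1P = (11, 4)
  2P = (11, 13)
  3P = O

ord(P) = 3


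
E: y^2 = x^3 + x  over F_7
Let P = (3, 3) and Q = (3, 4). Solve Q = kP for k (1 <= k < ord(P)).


Enumerate multiples of P until we hit Q = (3, 4):
  1P = (3, 3)
  2P = (1, 4)
  3P = (5, 5)
  4P = (0, 0)
  5P = (5, 2)
  6P = (1, 3)
  7P = (3, 4)
Match found at i = 7.

k = 7


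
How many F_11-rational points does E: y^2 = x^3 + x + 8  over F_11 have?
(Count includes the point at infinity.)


For each x in F_11, count y with y^2 = x^3 + 1 x + 8 mod 11:
  x = 3: RHS = 5, y in [4, 7]  -> 2 point(s)
  x = 8: RHS = 0, y in [0]  -> 1 point(s)
  x = 9: RHS = 9, y in [3, 8]  -> 2 point(s)
Affine points: 5. Add the point at infinity: total = 6.

#E(F_11) = 6


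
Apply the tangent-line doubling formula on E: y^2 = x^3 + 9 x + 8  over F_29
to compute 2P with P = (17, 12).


Doubling: s = (3 x1^2 + a) / (2 y1)
s = (3*17^2 + 9) / (2*12) mod 29 = 22
x3 = s^2 - 2 x1 mod 29 = 22^2 - 2*17 = 15
y3 = s (x1 - x3) - y1 mod 29 = 22 * (17 - 15) - 12 = 3

2P = (15, 3)


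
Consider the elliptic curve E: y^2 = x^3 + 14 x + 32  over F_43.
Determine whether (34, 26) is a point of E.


Check whether y^2 = x^3 + 14 x + 32 (mod 43) for (x, y) = (34, 26).
LHS: y^2 = 26^2 mod 43 = 31
RHS: x^3 + 14 x + 32 = 34^3 + 14*34 + 32 mod 43 = 37
LHS != RHS

No, not on the curve


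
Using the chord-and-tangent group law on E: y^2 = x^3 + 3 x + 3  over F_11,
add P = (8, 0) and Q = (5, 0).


P != Q, so use the chord formula.
s = (y2 - y1) / (x2 - x1) = (0) / (8) mod 11 = 0
x3 = s^2 - x1 - x2 mod 11 = 0^2 - 8 - 5 = 9
y3 = s (x1 - x3) - y1 mod 11 = 0 * (8 - 9) - 0 = 0

P + Q = (9, 0)


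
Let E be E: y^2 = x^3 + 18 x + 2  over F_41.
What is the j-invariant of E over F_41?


Delta = -16(4 a^3 + 27 b^2) mod 41 = 10
-1728 * (4 a)^3 = -1728 * (4*18)^3 mod 41 = 14
j = 14 * 10^(-1) mod 41 = 26

j = 26 (mod 41)


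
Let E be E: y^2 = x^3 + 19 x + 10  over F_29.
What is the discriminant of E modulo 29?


4 a^3 + 27 b^2 = 4*19^3 + 27*10^2 = 27436 + 2700 = 30136
Delta = -16 * (30136) = -482176
Delta mod 29 = 7

Delta = 7 (mod 29)


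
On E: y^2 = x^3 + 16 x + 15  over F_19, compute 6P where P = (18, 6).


k = 6 = 110_2 (binary, LSB first: 011)
Double-and-add from P = (18, 6):
  bit 0 = 0: acc unchanged = O
  bit 1 = 1: acc = O + (2, 13) = (2, 13)
  bit 2 = 1: acc = (2, 13) + (12, 4) = (6, 2)

6P = (6, 2)


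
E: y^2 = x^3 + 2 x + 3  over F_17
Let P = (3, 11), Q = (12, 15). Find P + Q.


P != Q, so use the chord formula.
s = (y2 - y1) / (x2 - x1) = (4) / (9) mod 17 = 8
x3 = s^2 - x1 - x2 mod 17 = 8^2 - 3 - 12 = 15
y3 = s (x1 - x3) - y1 mod 17 = 8 * (3 - 15) - 11 = 12

P + Q = (15, 12)


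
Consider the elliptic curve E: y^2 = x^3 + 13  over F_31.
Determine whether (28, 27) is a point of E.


Check whether y^2 = x^3 + 0 x + 13 (mod 31) for (x, y) = (28, 27).
LHS: y^2 = 27^2 mod 31 = 16
RHS: x^3 + 0 x + 13 = 28^3 + 0*28 + 13 mod 31 = 17
LHS != RHS

No, not on the curve


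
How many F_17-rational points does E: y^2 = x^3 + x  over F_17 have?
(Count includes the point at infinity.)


For each x in F_17, count y with y^2 = x^3 + 1 x + 0 mod 17:
  x = 0: RHS = 0, y in [0]  -> 1 point(s)
  x = 1: RHS = 2, y in [6, 11]  -> 2 point(s)
  x = 3: RHS = 13, y in [8, 9]  -> 2 point(s)
  x = 4: RHS = 0, y in [0]  -> 1 point(s)
  x = 6: RHS = 1, y in [1, 16]  -> 2 point(s)
  x = 11: RHS = 16, y in [4, 13]  -> 2 point(s)
  x = 13: RHS = 0, y in [0]  -> 1 point(s)
  x = 14: RHS = 4, y in [2, 15]  -> 2 point(s)
  x = 16: RHS = 15, y in [7, 10]  -> 2 point(s)
Affine points: 15. Add the point at infinity: total = 16.

#E(F_17) = 16


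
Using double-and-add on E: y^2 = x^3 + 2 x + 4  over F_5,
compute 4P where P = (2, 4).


k = 4 = 100_2 (binary, LSB first: 001)
Double-and-add from P = (2, 4):
  bit 0 = 0: acc unchanged = O
  bit 1 = 0: acc unchanged = O
  bit 2 = 1: acc = O + (4, 1) = (4, 1)

4P = (4, 1)


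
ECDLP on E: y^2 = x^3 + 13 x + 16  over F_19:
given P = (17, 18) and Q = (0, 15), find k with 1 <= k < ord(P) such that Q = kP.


Enumerate multiples of P until we hit Q = (0, 15):
  1P = (17, 18)
  2P = (13, 8)
  3P = (0, 15)
Match found at i = 3.

k = 3


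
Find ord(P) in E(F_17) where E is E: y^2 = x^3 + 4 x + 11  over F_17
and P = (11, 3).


Compute successive multiples of P until we hit O:
  1P = (11, 3)
  2P = (11, 14)
  3P = O

ord(P) = 3


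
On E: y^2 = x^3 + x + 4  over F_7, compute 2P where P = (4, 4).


Doubling: s = (3 x1^2 + a) / (2 y1)
s = (3*4^2 + 1) / (2*4) mod 7 = 0
x3 = s^2 - 2 x1 mod 7 = 0^2 - 2*4 = 6
y3 = s (x1 - x3) - y1 mod 7 = 0 * (4 - 6) - 4 = 3

2P = (6, 3)


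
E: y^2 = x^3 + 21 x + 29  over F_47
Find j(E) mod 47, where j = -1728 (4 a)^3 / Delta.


Delta = -16(4 a^3 + 27 b^2) mod 47 = 11
-1728 * (4 a)^3 = -1728 * (4*21)^3 mod 47 = 45
j = 45 * 11^(-1) mod 47 = 34

j = 34 (mod 47)


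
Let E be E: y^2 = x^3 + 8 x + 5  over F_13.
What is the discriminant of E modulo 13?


4 a^3 + 27 b^2 = 4*8^3 + 27*5^2 = 2048 + 675 = 2723
Delta = -16 * (2723) = -43568
Delta mod 13 = 8

Delta = 8 (mod 13)


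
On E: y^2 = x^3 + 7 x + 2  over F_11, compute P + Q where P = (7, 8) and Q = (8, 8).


P != Q, so use the chord formula.
s = (y2 - y1) / (x2 - x1) = (0) / (1) mod 11 = 0
x3 = s^2 - x1 - x2 mod 11 = 0^2 - 7 - 8 = 7
y3 = s (x1 - x3) - y1 mod 11 = 0 * (7 - 7) - 8 = 3

P + Q = (7, 3)


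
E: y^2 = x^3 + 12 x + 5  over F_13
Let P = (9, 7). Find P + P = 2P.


Doubling: s = (3 x1^2 + a) / (2 y1)
s = (3*9^2 + 12) / (2*7) mod 13 = 8
x3 = s^2 - 2 x1 mod 13 = 8^2 - 2*9 = 7
y3 = s (x1 - x3) - y1 mod 13 = 8 * (9 - 7) - 7 = 9

2P = (7, 9)


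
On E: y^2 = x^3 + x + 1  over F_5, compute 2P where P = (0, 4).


k = 2 = 10_2 (binary, LSB first: 01)
Double-and-add from P = (0, 4):
  bit 0 = 0: acc unchanged = O
  bit 1 = 1: acc = O + (4, 3) = (4, 3)

2P = (4, 3)


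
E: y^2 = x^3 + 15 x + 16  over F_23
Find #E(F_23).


For each x in F_23, count y with y^2 = x^3 + 15 x + 16 mod 23:
  x = 0: RHS = 16, y in [4, 19]  -> 2 point(s)
  x = 1: RHS = 9, y in [3, 20]  -> 2 point(s)
  x = 2: RHS = 8, y in [10, 13]  -> 2 point(s)
  x = 4: RHS = 2, y in [5, 18]  -> 2 point(s)
  x = 5: RHS = 9, y in [3, 20]  -> 2 point(s)
  x = 6: RHS = 0, y in [0]  -> 1 point(s)
  x = 7: RHS = 4, y in [2, 21]  -> 2 point(s)
  x = 8: RHS = 4, y in [2, 21]  -> 2 point(s)
  x = 9: RHS = 6, y in [11, 12]  -> 2 point(s)
  x = 10: RHS = 16, y in [4, 19]  -> 2 point(s)
  x = 13: RHS = 16, y in [4, 19]  -> 2 point(s)
  x = 14: RHS = 3, y in [7, 16]  -> 2 point(s)
  x = 17: RHS = 9, y in [3, 20]  -> 2 point(s)
  x = 18: RHS = 0, y in [0]  -> 1 point(s)
  x = 20: RHS = 13, y in [6, 17]  -> 2 point(s)
  x = 21: RHS = 1, y in [1, 22]  -> 2 point(s)
  x = 22: RHS = 0, y in [0]  -> 1 point(s)
Affine points: 31. Add the point at infinity: total = 32.

#E(F_23) = 32


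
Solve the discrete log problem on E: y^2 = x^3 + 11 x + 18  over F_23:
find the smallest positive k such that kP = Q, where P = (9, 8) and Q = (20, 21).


Enumerate multiples of P until we hit Q = (20, 21):
  1P = (9, 8)
  2P = (13, 9)
  3P = (14, 8)
  4P = (0, 15)
  5P = (20, 21)
Match found at i = 5.

k = 5


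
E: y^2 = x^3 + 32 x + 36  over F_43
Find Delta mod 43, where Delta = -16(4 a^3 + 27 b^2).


4 a^3 + 27 b^2 = 4*32^3 + 27*36^2 = 131072 + 34992 = 166064
Delta = -16 * (166064) = -2657024
Delta mod 43 = 32

Delta = 32 (mod 43)


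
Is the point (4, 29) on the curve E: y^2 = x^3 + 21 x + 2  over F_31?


Check whether y^2 = x^3 + 21 x + 2 (mod 31) for (x, y) = (4, 29).
LHS: y^2 = 29^2 mod 31 = 4
RHS: x^3 + 21 x + 2 = 4^3 + 21*4 + 2 mod 31 = 26
LHS != RHS

No, not on the curve


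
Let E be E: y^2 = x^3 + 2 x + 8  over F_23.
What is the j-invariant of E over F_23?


Delta = -16(4 a^3 + 27 b^2) mod 23 = 15
-1728 * (4 a)^3 = -1728 * (4*2)^3 mod 23 = 5
j = 5 * 15^(-1) mod 23 = 8

j = 8 (mod 23)


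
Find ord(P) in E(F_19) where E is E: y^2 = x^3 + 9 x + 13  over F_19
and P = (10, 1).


Compute successive multiples of P until we hit O:
  1P = (10, 1)
  2P = (10, 18)
  3P = O

ord(P) = 3


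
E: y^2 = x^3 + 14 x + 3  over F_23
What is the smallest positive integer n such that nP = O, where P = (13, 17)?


Compute successive multiples of P until we hit O:
  1P = (13, 17)
  2P = (0, 7)
  3P = (11, 4)
  4P = (1, 15)
  5P = (2, 4)
  6P = (17, 18)
  7P = (6, 2)
  8P = (10, 19)
  ... (continuing to 30P)
  30P = O

ord(P) = 30


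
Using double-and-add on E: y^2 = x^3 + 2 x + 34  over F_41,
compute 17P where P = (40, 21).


k = 17 = 10001_2 (binary, LSB first: 10001)
Double-and-add from P = (40, 21):
  bit 0 = 1: acc = O + (40, 21) = (40, 21)
  bit 1 = 0: acc unchanged = (40, 21)
  bit 2 = 0: acc unchanged = (40, 21)
  bit 3 = 0: acc unchanged = (40, 21)
  bit 4 = 1: acc = (40, 21) + (17, 15) = (16, 12)

17P = (16, 12)


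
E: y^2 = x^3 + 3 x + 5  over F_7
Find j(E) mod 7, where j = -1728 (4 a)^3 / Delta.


Delta = -16(4 a^3 + 27 b^2) mod 7 = 2
-1728 * (4 a)^3 = -1728 * (4*3)^3 mod 7 = 6
j = 6 * 2^(-1) mod 7 = 3

j = 3 (mod 7)


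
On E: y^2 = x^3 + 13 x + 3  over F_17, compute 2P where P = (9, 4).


Doubling: s = (3 x1^2 + a) / (2 y1)
s = (3*9^2 + 13) / (2*4) mod 17 = 15
x3 = s^2 - 2 x1 mod 17 = 15^2 - 2*9 = 3
y3 = s (x1 - x3) - y1 mod 17 = 15 * (9 - 3) - 4 = 1

2P = (3, 1)


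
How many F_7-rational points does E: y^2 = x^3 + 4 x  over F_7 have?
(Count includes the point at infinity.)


For each x in F_7, count y with y^2 = x^3 + 4 x + 0 mod 7:
  x = 0: RHS = 0, y in [0]  -> 1 point(s)
  x = 2: RHS = 2, y in [3, 4]  -> 2 point(s)
  x = 3: RHS = 4, y in [2, 5]  -> 2 point(s)
  x = 6: RHS = 2, y in [3, 4]  -> 2 point(s)
Affine points: 7. Add the point at infinity: total = 8.

#E(F_7) = 8


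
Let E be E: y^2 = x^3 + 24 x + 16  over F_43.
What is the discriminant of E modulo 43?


4 a^3 + 27 b^2 = 4*24^3 + 27*16^2 = 55296 + 6912 = 62208
Delta = -16 * (62208) = -995328
Delta mod 43 = 36

Delta = 36 (mod 43)


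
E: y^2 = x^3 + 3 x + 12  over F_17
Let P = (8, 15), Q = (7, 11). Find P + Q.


P != Q, so use the chord formula.
s = (y2 - y1) / (x2 - x1) = (13) / (16) mod 17 = 4
x3 = s^2 - x1 - x2 mod 17 = 4^2 - 8 - 7 = 1
y3 = s (x1 - x3) - y1 mod 17 = 4 * (8 - 1) - 15 = 13

P + Q = (1, 13)


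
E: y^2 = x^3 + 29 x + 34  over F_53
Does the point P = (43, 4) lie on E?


Check whether y^2 = x^3 + 29 x + 34 (mod 53) for (x, y) = (43, 4).
LHS: y^2 = 4^2 mod 53 = 16
RHS: x^3 + 29 x + 34 = 43^3 + 29*43 + 34 mod 53 = 16
LHS = RHS

Yes, on the curve


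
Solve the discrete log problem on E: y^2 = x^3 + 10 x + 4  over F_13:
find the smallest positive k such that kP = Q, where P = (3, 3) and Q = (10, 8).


Enumerate multiples of P until we hit Q = (10, 8):
  1P = (3, 3)
  2P = (10, 8)
Match found at i = 2.

k = 2


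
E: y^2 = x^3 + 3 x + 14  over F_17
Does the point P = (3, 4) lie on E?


Check whether y^2 = x^3 + 3 x + 14 (mod 17) for (x, y) = (3, 4).
LHS: y^2 = 4^2 mod 17 = 16
RHS: x^3 + 3 x + 14 = 3^3 + 3*3 + 14 mod 17 = 16
LHS = RHS

Yes, on the curve


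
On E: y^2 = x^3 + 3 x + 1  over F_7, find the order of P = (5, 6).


Compute successive multiples of P until we hit O:
  1P = (5, 6)
  2P = (6, 5)
  3P = (4, 0)
  4P = (6, 2)
  5P = (5, 1)
  6P = O

ord(P) = 6


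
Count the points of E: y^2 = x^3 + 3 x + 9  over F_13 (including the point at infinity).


For each x in F_13, count y with y^2 = x^3 + 3 x + 9 mod 13:
  x = 0: RHS = 9, y in [3, 10]  -> 2 point(s)
  x = 1: RHS = 0, y in [0]  -> 1 point(s)
  x = 2: RHS = 10, y in [6, 7]  -> 2 point(s)
  x = 6: RHS = 9, y in [3, 10]  -> 2 point(s)
  x = 7: RHS = 9, y in [3, 10]  -> 2 point(s)
  x = 8: RHS = 12, y in [5, 8]  -> 2 point(s)
  x = 10: RHS = 12, y in [5, 8]  -> 2 point(s)
Affine points: 13. Add the point at infinity: total = 14.

#E(F_13) = 14


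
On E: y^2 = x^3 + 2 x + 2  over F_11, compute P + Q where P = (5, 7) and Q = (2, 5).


P != Q, so use the chord formula.
s = (y2 - y1) / (x2 - x1) = (9) / (8) mod 11 = 8
x3 = s^2 - x1 - x2 mod 11 = 8^2 - 5 - 2 = 2
y3 = s (x1 - x3) - y1 mod 11 = 8 * (5 - 2) - 7 = 6

P + Q = (2, 6)


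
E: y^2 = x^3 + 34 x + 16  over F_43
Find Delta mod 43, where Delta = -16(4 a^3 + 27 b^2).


4 a^3 + 27 b^2 = 4*34^3 + 27*16^2 = 157216 + 6912 = 164128
Delta = -16 * (164128) = -2626048
Delta mod 43 = 5

Delta = 5 (mod 43)


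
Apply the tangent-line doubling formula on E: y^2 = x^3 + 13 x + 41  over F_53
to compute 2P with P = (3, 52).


Doubling: s = (3 x1^2 + a) / (2 y1)
s = (3*3^2 + 13) / (2*52) mod 53 = 33
x3 = s^2 - 2 x1 mod 53 = 33^2 - 2*3 = 23
y3 = s (x1 - x3) - y1 mod 53 = 33 * (3 - 23) - 52 = 30

2P = (23, 30)


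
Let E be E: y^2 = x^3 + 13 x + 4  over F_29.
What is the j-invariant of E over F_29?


Delta = -16(4 a^3 + 27 b^2) mod 29 = 3
-1728 * (4 a)^3 = -1728 * (4*13)^3 mod 29 = 18
j = 18 * 3^(-1) mod 29 = 6

j = 6 (mod 29)


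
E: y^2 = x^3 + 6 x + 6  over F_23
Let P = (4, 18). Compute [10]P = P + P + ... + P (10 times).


k = 10 = 1010_2 (binary, LSB first: 0101)
Double-and-add from P = (4, 18):
  bit 0 = 0: acc unchanged = O
  bit 1 = 1: acc = O + (0, 11) = (0, 11)
  bit 2 = 0: acc unchanged = (0, 11)
  bit 3 = 1: acc = (0, 11) + (13, 2) = (0, 12)

10P = (0, 12)


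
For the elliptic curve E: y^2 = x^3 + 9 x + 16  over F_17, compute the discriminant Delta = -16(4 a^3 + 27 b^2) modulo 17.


4 a^3 + 27 b^2 = 4*9^3 + 27*16^2 = 2916 + 6912 = 9828
Delta = -16 * (9828) = -157248
Delta mod 17 = 2

Delta = 2 (mod 17)


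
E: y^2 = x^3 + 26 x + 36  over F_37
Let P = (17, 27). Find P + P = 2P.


Doubling: s = (3 x1^2 + a) / (2 y1)
s = (3*17^2 + 26) / (2*27) mod 37 = 9
x3 = s^2 - 2 x1 mod 37 = 9^2 - 2*17 = 10
y3 = s (x1 - x3) - y1 mod 37 = 9 * (17 - 10) - 27 = 36

2P = (10, 36)


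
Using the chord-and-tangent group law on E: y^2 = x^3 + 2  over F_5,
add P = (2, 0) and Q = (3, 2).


P != Q, so use the chord formula.
s = (y2 - y1) / (x2 - x1) = (2) / (1) mod 5 = 2
x3 = s^2 - x1 - x2 mod 5 = 2^2 - 2 - 3 = 4
y3 = s (x1 - x3) - y1 mod 5 = 2 * (2 - 4) - 0 = 1

P + Q = (4, 1)


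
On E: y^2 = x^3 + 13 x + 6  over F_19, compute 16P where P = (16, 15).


k = 16 = 10000_2 (binary, LSB first: 00001)
Double-and-add from P = (16, 15):
  bit 0 = 0: acc unchanged = O
  bit 1 = 0: acc unchanged = O
  bit 2 = 0: acc unchanged = O
  bit 3 = 0: acc unchanged = O
  bit 4 = 1: acc = O + (15, 17) = (15, 17)

16P = (15, 17)


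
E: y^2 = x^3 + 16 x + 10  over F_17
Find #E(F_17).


For each x in F_17, count y with y^2 = x^3 + 16 x + 10 mod 17:
  x = 2: RHS = 16, y in [4, 13]  -> 2 point(s)
  x = 3: RHS = 0, y in [0]  -> 1 point(s)
  x = 4: RHS = 2, y in [6, 11]  -> 2 point(s)
  x = 6: RHS = 16, y in [4, 13]  -> 2 point(s)
  x = 8: RHS = 4, y in [2, 15]  -> 2 point(s)
  x = 9: RHS = 16, y in [4, 13]  -> 2 point(s)
  x = 11: RHS = 4, y in [2, 15]  -> 2 point(s)
  x = 12: RHS = 9, y in [3, 14]  -> 2 point(s)
  x = 13: RHS = 1, y in [1, 16]  -> 2 point(s)
  x = 15: RHS = 4, y in [2, 15]  -> 2 point(s)
Affine points: 19. Add the point at infinity: total = 20.

#E(F_17) = 20


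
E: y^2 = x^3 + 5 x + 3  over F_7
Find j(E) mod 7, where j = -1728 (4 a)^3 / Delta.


Delta = -16(4 a^3 + 27 b^2) mod 7 = 5
-1728 * (4 a)^3 = -1728 * (4*5)^3 mod 7 = 6
j = 6 * 5^(-1) mod 7 = 4

j = 4 (mod 7)


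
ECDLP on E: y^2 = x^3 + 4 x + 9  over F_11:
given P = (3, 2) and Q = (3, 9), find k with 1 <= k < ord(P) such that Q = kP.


Enumerate multiples of P until we hit Q = (3, 9):
  1P = (3, 2)
  2P = (8, 6)
  3P = (9, 2)
  4P = (10, 9)
  5P = (10, 2)
  6P = (9, 9)
  7P = (8, 5)
  8P = (3, 9)
Match found at i = 8.

k = 8


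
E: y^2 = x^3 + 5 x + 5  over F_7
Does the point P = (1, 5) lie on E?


Check whether y^2 = x^3 + 5 x + 5 (mod 7) for (x, y) = (1, 5).
LHS: y^2 = 5^2 mod 7 = 4
RHS: x^3 + 5 x + 5 = 1^3 + 5*1 + 5 mod 7 = 4
LHS = RHS

Yes, on the curve


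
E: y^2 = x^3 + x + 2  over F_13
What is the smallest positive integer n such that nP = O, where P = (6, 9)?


Compute successive multiples of P until we hit O:
  1P = (6, 9)
  2P = (2, 8)
  3P = (1, 2)
  4P = (9, 5)
  5P = (7, 1)
  6P = (12, 0)
  7P = (7, 12)
  8P = (9, 8)
  ... (continuing to 12P)
  12P = O

ord(P) = 12


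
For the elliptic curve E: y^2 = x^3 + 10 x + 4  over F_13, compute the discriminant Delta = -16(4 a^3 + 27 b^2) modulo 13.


4 a^3 + 27 b^2 = 4*10^3 + 27*4^2 = 4000 + 432 = 4432
Delta = -16 * (4432) = -70912
Delta mod 13 = 3

Delta = 3 (mod 13)


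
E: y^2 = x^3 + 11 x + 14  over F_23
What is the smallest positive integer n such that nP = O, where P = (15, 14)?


Compute successive multiples of P until we hit O:
  1P = (15, 14)
  2P = (1, 7)
  3P = (13, 10)
  4P = (22, 18)
  5P = (22, 5)
  6P = (13, 13)
  7P = (1, 16)
  8P = (15, 9)
  ... (continuing to 9P)
  9P = O

ord(P) = 9


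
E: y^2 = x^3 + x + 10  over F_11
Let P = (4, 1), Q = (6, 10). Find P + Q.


P != Q, so use the chord formula.
s = (y2 - y1) / (x2 - x1) = (9) / (2) mod 11 = 10
x3 = s^2 - x1 - x2 mod 11 = 10^2 - 4 - 6 = 2
y3 = s (x1 - x3) - y1 mod 11 = 10 * (4 - 2) - 1 = 8

P + Q = (2, 8)


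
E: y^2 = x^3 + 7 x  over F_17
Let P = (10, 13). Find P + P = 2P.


Doubling: s = (3 x1^2 + a) / (2 y1)
s = (3*10^2 + 7) / (2*13) mod 17 = 2
x3 = s^2 - 2 x1 mod 17 = 2^2 - 2*10 = 1
y3 = s (x1 - x3) - y1 mod 17 = 2 * (10 - 1) - 13 = 5

2P = (1, 5)


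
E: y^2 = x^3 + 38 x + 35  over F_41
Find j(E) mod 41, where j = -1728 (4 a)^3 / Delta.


Delta = -16(4 a^3 + 27 b^2) mod 41 = 34
-1728 * (4 a)^3 = -1728 * (4*38)^3 mod 41 = 36
j = 36 * 34^(-1) mod 41 = 30

j = 30 (mod 41)


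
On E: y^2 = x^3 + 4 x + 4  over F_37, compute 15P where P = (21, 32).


k = 15 = 1111_2 (binary, LSB first: 1111)
Double-and-add from P = (21, 32):
  bit 0 = 1: acc = O + (21, 32) = (21, 32)
  bit 1 = 1: acc = (21, 32) + (23, 4) = (4, 26)
  bit 2 = 1: acc = (4, 26) + (28, 33) = (32, 9)
  bit 3 = 1: acc = (32, 9) + (11, 11) = (5, 36)

15P = (5, 36)


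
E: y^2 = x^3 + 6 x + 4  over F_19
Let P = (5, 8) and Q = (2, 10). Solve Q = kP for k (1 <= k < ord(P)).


Enumerate multiples of P until we hit Q = (2, 10):
  1P = (5, 8)
  2P = (16, 4)
  3P = (3, 12)
  4P = (15, 12)
  5P = (6, 3)
  6P = (14, 18)
  7P = (1, 7)
  8P = (0, 17)
  9P = (18, 4)
  10P = (7, 16)
  11P = (4, 15)
  12P = (2, 9)
  13P = (10, 0)
  14P = (2, 10)
Match found at i = 14.

k = 14


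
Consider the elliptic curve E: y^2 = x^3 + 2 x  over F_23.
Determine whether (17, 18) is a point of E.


Check whether y^2 = x^3 + 2 x + 0 (mod 23) for (x, y) = (17, 18).
LHS: y^2 = 18^2 mod 23 = 2
RHS: x^3 + 2 x + 0 = 17^3 + 2*17 + 0 mod 23 = 2
LHS = RHS

Yes, on the curve


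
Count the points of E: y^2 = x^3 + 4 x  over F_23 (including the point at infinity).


For each x in F_23, count y with y^2 = x^3 + 4 x + 0 mod 23:
  x = 0: RHS = 0, y in [0]  -> 1 point(s)
  x = 2: RHS = 16, y in [4, 19]  -> 2 point(s)
  x = 3: RHS = 16, y in [4, 19]  -> 2 point(s)
  x = 7: RHS = 3, y in [7, 16]  -> 2 point(s)
  x = 9: RHS = 6, y in [11, 12]  -> 2 point(s)
  x = 11: RHS = 18, y in [8, 15]  -> 2 point(s)
  x = 13: RHS = 18, y in [8, 15]  -> 2 point(s)
  x = 15: RHS = 8, y in [10, 13]  -> 2 point(s)
  x = 17: RHS = 13, y in [6, 17]  -> 2 point(s)
  x = 18: RHS = 16, y in [4, 19]  -> 2 point(s)
  x = 19: RHS = 12, y in [9, 14]  -> 2 point(s)
  x = 22: RHS = 18, y in [8, 15]  -> 2 point(s)
Affine points: 23. Add the point at infinity: total = 24.

#E(F_23) = 24


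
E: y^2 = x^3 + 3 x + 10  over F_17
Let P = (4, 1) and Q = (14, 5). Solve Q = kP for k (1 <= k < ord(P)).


Enumerate multiples of P until we hit Q = (14, 5):
  1P = (4, 1)
  2P = (9, 16)
  3P = (13, 6)
  4P = (15, 8)
  5P = (14, 5)
Match found at i = 5.

k = 5


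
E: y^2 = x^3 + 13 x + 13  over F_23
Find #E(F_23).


For each x in F_23, count y with y^2 = x^3 + 13 x + 13 mod 23:
  x = 0: RHS = 13, y in [6, 17]  -> 2 point(s)
  x = 1: RHS = 4, y in [2, 21]  -> 2 point(s)
  x = 2: RHS = 1, y in [1, 22]  -> 2 point(s)
  x = 6: RHS = 8, y in [10, 13]  -> 2 point(s)
  x = 8: RHS = 8, y in [10, 13]  -> 2 point(s)
  x = 9: RHS = 8, y in [10, 13]  -> 2 point(s)
  x = 10: RHS = 16, y in [4, 19]  -> 2 point(s)
  x = 14: RHS = 18, y in [8, 15]  -> 2 point(s)
  x = 15: RHS = 18, y in [8, 15]  -> 2 point(s)
  x = 16: RHS = 16, y in [4, 19]  -> 2 point(s)
  x = 17: RHS = 18, y in [8, 15]  -> 2 point(s)
  x = 19: RHS = 12, y in [9, 14]  -> 2 point(s)
  x = 20: RHS = 16, y in [4, 19]  -> 2 point(s)
  x = 21: RHS = 2, y in [5, 18]  -> 2 point(s)
Affine points: 28. Add the point at infinity: total = 29.

#E(F_23) = 29


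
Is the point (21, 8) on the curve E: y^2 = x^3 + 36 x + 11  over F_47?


Check whether y^2 = x^3 + 36 x + 11 (mod 47) for (x, y) = (21, 8).
LHS: y^2 = 8^2 mod 47 = 17
RHS: x^3 + 36 x + 11 = 21^3 + 36*21 + 11 mod 47 = 17
LHS = RHS

Yes, on the curve


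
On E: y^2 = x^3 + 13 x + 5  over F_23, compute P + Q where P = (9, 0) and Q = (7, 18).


P != Q, so use the chord formula.
s = (y2 - y1) / (x2 - x1) = (18) / (21) mod 23 = 14
x3 = s^2 - x1 - x2 mod 23 = 14^2 - 9 - 7 = 19
y3 = s (x1 - x3) - y1 mod 23 = 14 * (9 - 19) - 0 = 21

P + Q = (19, 21)


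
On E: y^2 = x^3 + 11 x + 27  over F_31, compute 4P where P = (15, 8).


k = 4 = 100_2 (binary, LSB first: 001)
Double-and-add from P = (15, 8):
  bit 0 = 0: acc unchanged = O
  bit 1 = 0: acc unchanged = O
  bit 2 = 1: acc = O + (1, 16) = (1, 16)

4P = (1, 16)


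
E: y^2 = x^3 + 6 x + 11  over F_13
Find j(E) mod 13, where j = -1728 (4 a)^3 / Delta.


Delta = -16(4 a^3 + 27 b^2) mod 13 = 9
-1728 * (4 a)^3 = -1728 * (4*6)^3 mod 13 = 5
j = 5 * 9^(-1) mod 13 = 2

j = 2 (mod 13)


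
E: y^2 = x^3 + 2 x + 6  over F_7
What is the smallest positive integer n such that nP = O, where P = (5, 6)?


Compute successive multiples of P until we hit O:
  1P = (5, 6)
  2P = (4, 1)
  3P = (2, 2)
  4P = (1, 4)
  5P = (3, 2)
  6P = (3, 5)
  7P = (1, 3)
  8P = (2, 5)
  ... (continuing to 11P)
  11P = O

ord(P) = 11


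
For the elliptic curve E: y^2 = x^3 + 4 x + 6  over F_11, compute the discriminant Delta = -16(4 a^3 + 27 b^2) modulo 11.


4 a^3 + 27 b^2 = 4*4^3 + 27*6^2 = 256 + 972 = 1228
Delta = -16 * (1228) = -19648
Delta mod 11 = 9

Delta = 9 (mod 11)


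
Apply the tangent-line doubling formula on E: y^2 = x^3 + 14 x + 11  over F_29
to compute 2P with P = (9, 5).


Doubling: s = (3 x1^2 + a) / (2 y1)
s = (3*9^2 + 14) / (2*5) mod 29 = 17
x3 = s^2 - 2 x1 mod 29 = 17^2 - 2*9 = 10
y3 = s (x1 - x3) - y1 mod 29 = 17 * (9 - 10) - 5 = 7

2P = (10, 7)
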